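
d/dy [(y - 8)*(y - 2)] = 2*y - 10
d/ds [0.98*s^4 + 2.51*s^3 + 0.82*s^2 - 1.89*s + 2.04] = 3.92*s^3 + 7.53*s^2 + 1.64*s - 1.89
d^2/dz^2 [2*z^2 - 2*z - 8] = 4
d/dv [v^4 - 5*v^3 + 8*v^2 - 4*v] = 4*v^3 - 15*v^2 + 16*v - 4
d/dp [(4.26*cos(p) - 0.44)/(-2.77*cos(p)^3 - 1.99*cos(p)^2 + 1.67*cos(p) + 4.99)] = (-23.6004*cos(p)^3 - 4.821*cos(p)^2 + 1.7512*cos(p) - 21.9922)*sin(p)/(7.6729*cos(p)^6 + 11.0246*cos(p)^5 - 5.2917*cos(p)^4 - 34.2912*cos(p)^3 - 17.0713*cos(p)^2 + 16.6666*cos(p) + 24.9001)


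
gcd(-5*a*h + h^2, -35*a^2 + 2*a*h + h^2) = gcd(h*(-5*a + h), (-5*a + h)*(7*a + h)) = 5*a - h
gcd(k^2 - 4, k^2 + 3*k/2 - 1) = k + 2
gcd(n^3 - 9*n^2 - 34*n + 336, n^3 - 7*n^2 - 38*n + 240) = n^2 - 2*n - 48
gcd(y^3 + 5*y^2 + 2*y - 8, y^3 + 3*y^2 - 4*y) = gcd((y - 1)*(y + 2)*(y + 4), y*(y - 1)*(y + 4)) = y^2 + 3*y - 4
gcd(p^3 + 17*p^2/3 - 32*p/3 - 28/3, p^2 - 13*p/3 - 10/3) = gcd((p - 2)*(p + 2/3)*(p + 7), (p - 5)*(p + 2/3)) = p + 2/3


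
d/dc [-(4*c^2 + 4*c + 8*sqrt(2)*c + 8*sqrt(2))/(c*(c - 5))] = 8*(sqrt(2)*c^2 + 3*c^2 + 2*sqrt(2)*c - 5*sqrt(2))/(c^2*(c^2 - 10*c + 25))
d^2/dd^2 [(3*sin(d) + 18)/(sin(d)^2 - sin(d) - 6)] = 3*(-sin(d)^5 - 25*sin(d)^4 - 16*sin(d)^3 - 108*sin(d)^2 + 72)/((sin(d) - 3)^3*(sin(d) + 2)^3)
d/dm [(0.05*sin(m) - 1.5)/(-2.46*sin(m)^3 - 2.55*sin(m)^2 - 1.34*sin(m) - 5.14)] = (0.246*sin(m)^3 - 10.9425*sin(m)^2 - 7.65*sin(m) - 2.267)*cos(m)/(6.0516*sin(m)^6 + 12.546*sin(m)^5 + 13.0953*sin(m)^4 + 32.1228*sin(m)^3 + 28.0096*sin(m)^2 + 13.7752*sin(m) + 26.4196)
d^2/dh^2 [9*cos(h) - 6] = -9*cos(h)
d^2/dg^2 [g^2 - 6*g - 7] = 2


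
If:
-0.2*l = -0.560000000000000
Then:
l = 2.80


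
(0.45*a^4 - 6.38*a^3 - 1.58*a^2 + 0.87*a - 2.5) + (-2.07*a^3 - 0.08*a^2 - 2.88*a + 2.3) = 0.45*a^4 - 8.45*a^3 - 1.66*a^2 - 2.01*a - 0.2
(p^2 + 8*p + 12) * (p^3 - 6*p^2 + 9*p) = p^5 + 2*p^4 - 27*p^3 + 108*p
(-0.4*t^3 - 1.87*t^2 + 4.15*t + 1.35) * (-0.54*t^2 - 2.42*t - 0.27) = 0.216*t^5 + 1.9778*t^4 + 2.3924*t^3 - 10.2671*t^2 - 4.3875*t - 0.3645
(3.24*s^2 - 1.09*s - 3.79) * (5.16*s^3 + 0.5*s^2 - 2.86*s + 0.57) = 16.7184*s^5 - 4.0044*s^4 - 29.3678*s^3 + 3.0692*s^2 + 10.2181*s - 2.1603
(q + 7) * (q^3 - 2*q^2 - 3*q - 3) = q^4 + 5*q^3 - 17*q^2 - 24*q - 21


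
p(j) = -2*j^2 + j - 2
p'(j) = 1 - 4*j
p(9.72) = -181.24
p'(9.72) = -37.88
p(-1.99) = -11.91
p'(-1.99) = 8.96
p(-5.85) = -76.30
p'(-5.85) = 24.40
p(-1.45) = -7.66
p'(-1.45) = 6.80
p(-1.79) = -10.20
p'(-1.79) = 8.16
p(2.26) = -9.96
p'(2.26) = -8.04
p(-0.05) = -2.06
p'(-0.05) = 1.20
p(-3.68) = -32.76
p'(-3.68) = 15.72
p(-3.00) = -23.00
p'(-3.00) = 13.00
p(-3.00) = -23.00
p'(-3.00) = 13.00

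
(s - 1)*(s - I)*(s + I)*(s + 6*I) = s^4 - s^3 + 6*I*s^3 + s^2 - 6*I*s^2 - s + 6*I*s - 6*I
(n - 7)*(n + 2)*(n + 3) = n^3 - 2*n^2 - 29*n - 42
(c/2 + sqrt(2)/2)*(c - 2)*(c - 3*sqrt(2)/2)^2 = c^4/2 - sqrt(2)*c^3 - c^3 - 3*c^2/4 + 2*sqrt(2)*c^2 + 3*c/2 + 9*sqrt(2)*c/4 - 9*sqrt(2)/2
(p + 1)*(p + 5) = p^2 + 6*p + 5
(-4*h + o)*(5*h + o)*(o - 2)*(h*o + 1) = -20*h^3*o^2 + 40*h^3*o + h^2*o^3 - 2*h^2*o^2 - 20*h^2*o + 40*h^2 + h*o^4 - 2*h*o^3 + h*o^2 - 2*h*o + o^3 - 2*o^2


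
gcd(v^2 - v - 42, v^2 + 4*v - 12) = v + 6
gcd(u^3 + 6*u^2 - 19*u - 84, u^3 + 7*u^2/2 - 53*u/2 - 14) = u^2 + 3*u - 28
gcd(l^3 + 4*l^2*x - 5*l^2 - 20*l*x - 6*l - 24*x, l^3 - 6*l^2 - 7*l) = l + 1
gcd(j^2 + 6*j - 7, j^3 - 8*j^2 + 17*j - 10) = j - 1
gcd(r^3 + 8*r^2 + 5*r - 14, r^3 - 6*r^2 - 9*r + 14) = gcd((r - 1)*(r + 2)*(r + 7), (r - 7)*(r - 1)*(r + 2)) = r^2 + r - 2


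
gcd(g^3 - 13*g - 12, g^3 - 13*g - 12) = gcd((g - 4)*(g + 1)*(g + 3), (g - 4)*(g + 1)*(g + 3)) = g^3 - 13*g - 12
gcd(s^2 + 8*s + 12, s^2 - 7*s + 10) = 1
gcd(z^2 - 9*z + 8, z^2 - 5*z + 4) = z - 1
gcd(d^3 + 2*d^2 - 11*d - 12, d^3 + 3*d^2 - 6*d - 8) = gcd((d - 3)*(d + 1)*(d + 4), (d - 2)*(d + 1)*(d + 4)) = d^2 + 5*d + 4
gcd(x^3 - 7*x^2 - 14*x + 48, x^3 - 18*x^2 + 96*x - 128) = x^2 - 10*x + 16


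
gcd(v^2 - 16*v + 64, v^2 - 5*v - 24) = v - 8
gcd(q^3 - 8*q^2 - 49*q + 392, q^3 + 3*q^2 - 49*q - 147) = q^2 - 49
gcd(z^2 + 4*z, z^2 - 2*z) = z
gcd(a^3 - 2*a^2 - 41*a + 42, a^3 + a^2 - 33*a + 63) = 1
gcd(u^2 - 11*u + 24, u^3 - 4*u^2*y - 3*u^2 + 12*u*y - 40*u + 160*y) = u - 8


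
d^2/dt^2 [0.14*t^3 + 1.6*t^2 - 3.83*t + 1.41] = 0.84*t + 3.2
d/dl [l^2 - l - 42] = 2*l - 1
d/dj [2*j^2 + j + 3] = 4*j + 1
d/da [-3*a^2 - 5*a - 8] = -6*a - 5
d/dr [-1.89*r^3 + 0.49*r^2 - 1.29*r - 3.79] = -5.67*r^2 + 0.98*r - 1.29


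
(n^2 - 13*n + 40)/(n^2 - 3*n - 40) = (n - 5)/(n + 5)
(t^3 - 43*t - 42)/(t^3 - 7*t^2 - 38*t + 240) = (t^2 - 6*t - 7)/(t^2 - 13*t + 40)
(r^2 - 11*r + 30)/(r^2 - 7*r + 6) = (r - 5)/(r - 1)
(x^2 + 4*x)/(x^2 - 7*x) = (x + 4)/(x - 7)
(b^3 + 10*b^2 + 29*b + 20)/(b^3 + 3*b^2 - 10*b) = (b^2 + 5*b + 4)/(b*(b - 2))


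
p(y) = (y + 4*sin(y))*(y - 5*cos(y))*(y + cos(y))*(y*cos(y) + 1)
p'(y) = (1 - sin(y))*(y + 4*sin(y))*(y - 5*cos(y))*(y*cos(y) + 1) + (y + 4*sin(y))*(y - 5*cos(y))*(y + cos(y))*(-y*sin(y) + cos(y)) + (y + 4*sin(y))*(y + cos(y))*(y*cos(y) + 1)*(5*sin(y) + 1) + (y - 5*cos(y))*(y + cos(y))*(y*cos(y) + 1)*(4*cos(y) + 1) = -(y + 4*sin(y))*(y - 5*cos(y))*(y + cos(y))*(y*sin(y) - cos(y)) - (y + 4*sin(y))*(y - 5*cos(y))*(y*cos(y) + 1)*(sin(y) - 1) + (y + 4*sin(y))*(y + cos(y))*(y*cos(y) + 1)*(5*sin(y) + 1) + (y - 5*cos(y))*(y + cos(y))*(y*cos(y) + 1)*(4*cos(y) + 1)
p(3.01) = -112.78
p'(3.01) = -56.18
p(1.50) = 10.93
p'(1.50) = 45.59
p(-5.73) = 685.00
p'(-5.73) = -1829.32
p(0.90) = -21.13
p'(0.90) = 26.91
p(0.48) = -17.94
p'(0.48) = -35.48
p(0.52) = -19.29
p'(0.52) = -31.89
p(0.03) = -0.79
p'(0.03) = -27.66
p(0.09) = -2.60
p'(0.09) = -32.60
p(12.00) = 10956.31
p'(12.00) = 10977.56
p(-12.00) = 16271.87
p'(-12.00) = -24580.98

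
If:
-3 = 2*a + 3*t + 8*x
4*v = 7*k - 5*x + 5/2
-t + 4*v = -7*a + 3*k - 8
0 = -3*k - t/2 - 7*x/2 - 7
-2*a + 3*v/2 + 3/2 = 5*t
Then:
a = -10435/24782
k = -52859/24782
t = -5230/12391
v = -36781/12391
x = -1381/12391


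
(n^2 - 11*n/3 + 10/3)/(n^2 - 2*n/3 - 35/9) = 3*(-3*n^2 + 11*n - 10)/(-9*n^2 + 6*n + 35)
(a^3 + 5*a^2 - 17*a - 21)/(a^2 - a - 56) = (a^2 - 2*a - 3)/(a - 8)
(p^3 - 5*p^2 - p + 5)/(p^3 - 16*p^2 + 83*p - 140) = (p^2 - 1)/(p^2 - 11*p + 28)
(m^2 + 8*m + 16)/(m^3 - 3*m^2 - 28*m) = (m + 4)/(m*(m - 7))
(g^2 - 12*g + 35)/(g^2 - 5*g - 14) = (g - 5)/(g + 2)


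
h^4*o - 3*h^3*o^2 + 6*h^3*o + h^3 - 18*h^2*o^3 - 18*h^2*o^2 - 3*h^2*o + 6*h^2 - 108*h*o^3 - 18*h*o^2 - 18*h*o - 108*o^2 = (h + 6)*(h - 6*o)*(h + 3*o)*(h*o + 1)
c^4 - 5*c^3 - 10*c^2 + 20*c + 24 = (c - 6)*(c - 2)*(c + 1)*(c + 2)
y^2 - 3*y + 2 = (y - 2)*(y - 1)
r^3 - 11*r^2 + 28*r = r*(r - 7)*(r - 4)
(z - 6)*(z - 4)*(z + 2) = z^3 - 8*z^2 + 4*z + 48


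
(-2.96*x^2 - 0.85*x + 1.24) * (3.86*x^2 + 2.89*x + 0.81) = -11.4256*x^4 - 11.8354*x^3 - 0.0677000000000012*x^2 + 2.8951*x + 1.0044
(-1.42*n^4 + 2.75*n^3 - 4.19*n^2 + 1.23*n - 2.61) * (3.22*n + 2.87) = -4.5724*n^5 + 4.7796*n^4 - 5.5993*n^3 - 8.0647*n^2 - 4.8741*n - 7.4907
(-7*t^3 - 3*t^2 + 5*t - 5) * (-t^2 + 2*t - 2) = 7*t^5 - 11*t^4 + 3*t^3 + 21*t^2 - 20*t + 10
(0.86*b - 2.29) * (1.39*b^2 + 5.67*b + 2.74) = 1.1954*b^3 + 1.6931*b^2 - 10.6279*b - 6.2746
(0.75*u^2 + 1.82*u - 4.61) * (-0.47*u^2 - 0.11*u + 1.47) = -0.3525*u^4 - 0.9379*u^3 + 3.069*u^2 + 3.1825*u - 6.7767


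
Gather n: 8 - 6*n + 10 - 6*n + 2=20 - 12*n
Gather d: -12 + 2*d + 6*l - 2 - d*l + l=d*(2 - l) + 7*l - 14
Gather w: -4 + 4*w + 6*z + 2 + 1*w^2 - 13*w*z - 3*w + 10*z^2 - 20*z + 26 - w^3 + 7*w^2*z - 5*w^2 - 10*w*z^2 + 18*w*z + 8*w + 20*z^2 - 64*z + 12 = -w^3 + w^2*(7*z - 4) + w*(-10*z^2 + 5*z + 9) + 30*z^2 - 78*z + 36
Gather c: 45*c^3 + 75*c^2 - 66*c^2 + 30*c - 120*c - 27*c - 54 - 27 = 45*c^3 + 9*c^2 - 117*c - 81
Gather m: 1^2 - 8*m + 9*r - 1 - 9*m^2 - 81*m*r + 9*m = -9*m^2 + m*(1 - 81*r) + 9*r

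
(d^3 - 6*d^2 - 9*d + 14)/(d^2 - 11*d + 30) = (d^3 - 6*d^2 - 9*d + 14)/(d^2 - 11*d + 30)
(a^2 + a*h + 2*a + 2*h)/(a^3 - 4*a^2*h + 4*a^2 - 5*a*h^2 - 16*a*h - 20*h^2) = (a + 2)/(a^2 - 5*a*h + 4*a - 20*h)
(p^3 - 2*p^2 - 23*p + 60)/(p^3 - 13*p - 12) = (p^2 + 2*p - 15)/(p^2 + 4*p + 3)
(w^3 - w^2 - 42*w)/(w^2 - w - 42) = w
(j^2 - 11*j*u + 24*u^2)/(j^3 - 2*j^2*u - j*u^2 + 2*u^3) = (j^2 - 11*j*u + 24*u^2)/(j^3 - 2*j^2*u - j*u^2 + 2*u^3)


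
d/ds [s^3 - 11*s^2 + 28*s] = 3*s^2 - 22*s + 28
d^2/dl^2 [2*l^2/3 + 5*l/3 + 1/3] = 4/3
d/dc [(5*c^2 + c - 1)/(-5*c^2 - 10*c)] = (-9*c^2 - 2*c - 2)/(5*c^2*(c^2 + 4*c + 4))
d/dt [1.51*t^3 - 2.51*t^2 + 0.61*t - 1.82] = 4.53*t^2 - 5.02*t + 0.61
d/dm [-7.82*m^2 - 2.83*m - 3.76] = -15.64*m - 2.83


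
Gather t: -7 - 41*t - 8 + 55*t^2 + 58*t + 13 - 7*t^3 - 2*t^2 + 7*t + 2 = -7*t^3 + 53*t^2 + 24*t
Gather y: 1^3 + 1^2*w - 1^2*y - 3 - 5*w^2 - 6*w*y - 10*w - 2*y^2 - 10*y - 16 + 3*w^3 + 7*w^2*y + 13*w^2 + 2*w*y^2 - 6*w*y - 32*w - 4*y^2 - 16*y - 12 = 3*w^3 + 8*w^2 - 41*w + y^2*(2*w - 6) + y*(7*w^2 - 12*w - 27) - 30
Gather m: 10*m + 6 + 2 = 10*m + 8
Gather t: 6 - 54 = -48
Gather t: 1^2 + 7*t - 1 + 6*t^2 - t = 6*t^2 + 6*t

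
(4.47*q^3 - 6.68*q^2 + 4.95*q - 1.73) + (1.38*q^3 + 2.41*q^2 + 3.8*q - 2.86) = 5.85*q^3 - 4.27*q^2 + 8.75*q - 4.59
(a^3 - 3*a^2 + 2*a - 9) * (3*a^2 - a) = 3*a^5 - 10*a^4 + 9*a^3 - 29*a^2 + 9*a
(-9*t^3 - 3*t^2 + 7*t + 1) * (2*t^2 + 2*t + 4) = -18*t^5 - 24*t^4 - 28*t^3 + 4*t^2 + 30*t + 4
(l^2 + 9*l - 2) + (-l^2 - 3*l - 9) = 6*l - 11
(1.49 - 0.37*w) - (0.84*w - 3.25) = 4.74 - 1.21*w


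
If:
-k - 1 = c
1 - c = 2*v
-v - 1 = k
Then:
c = 1/3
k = -4/3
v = 1/3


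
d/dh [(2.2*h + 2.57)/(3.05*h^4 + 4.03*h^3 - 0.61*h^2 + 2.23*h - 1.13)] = (-20.13*h^4 - 49.086*h^3 - 29.7293*h^2 + 3.1354*h - 8.2171)/(9.3025*h^8 + 24.583*h^7 + 12.5199*h^6 + 8.6864*h^5 + 11.4529*h^4 - 11.8284*h^3 + 6.3515*h^2 - 5.0398*h + 1.2769)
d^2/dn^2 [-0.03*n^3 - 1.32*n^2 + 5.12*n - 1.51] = -0.18*n - 2.64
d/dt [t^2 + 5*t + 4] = 2*t + 5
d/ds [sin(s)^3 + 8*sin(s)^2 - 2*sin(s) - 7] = (3*sin(s)^2 + 16*sin(s) - 2)*cos(s)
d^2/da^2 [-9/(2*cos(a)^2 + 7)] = 36*(4*sin(a)^4 + 12*sin(a)^2 - 9)/(cos(2*a) + 8)^3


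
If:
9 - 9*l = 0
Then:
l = 1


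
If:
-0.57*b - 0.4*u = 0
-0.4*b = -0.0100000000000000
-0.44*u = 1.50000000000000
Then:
No Solution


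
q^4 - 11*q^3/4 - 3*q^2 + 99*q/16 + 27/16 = (q - 3)*(q - 3/2)*(q + 1/4)*(q + 3/2)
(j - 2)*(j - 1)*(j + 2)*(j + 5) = j^4 + 4*j^3 - 9*j^2 - 16*j + 20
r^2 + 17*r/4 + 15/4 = (r + 5/4)*(r + 3)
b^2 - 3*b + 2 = (b - 2)*(b - 1)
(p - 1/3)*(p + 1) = p^2 + 2*p/3 - 1/3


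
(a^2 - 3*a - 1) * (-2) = -2*a^2 + 6*a + 2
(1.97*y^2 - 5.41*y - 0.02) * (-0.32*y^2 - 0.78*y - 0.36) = -0.6304*y^4 + 0.1946*y^3 + 3.517*y^2 + 1.9632*y + 0.0072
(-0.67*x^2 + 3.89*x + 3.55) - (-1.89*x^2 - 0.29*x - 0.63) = 1.22*x^2 + 4.18*x + 4.18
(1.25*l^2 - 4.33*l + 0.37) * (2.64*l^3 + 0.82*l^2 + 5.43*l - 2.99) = 3.3*l^5 - 10.4062*l^4 + 4.2137*l^3 - 26.946*l^2 + 14.9558*l - 1.1063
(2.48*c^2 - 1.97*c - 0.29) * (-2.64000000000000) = -6.5472*c^2 + 5.2008*c + 0.7656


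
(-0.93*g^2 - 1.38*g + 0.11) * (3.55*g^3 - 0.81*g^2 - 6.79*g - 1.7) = -3.3015*g^5 - 4.1457*g^4 + 7.823*g^3 + 10.8621*g^2 + 1.5991*g - 0.187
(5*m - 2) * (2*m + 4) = 10*m^2 + 16*m - 8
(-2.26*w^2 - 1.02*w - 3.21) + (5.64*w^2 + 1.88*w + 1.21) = 3.38*w^2 + 0.86*w - 2.0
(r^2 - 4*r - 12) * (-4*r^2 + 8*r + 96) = -4*r^4 + 24*r^3 + 112*r^2 - 480*r - 1152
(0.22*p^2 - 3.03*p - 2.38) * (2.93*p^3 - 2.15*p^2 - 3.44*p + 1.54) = 0.6446*p^5 - 9.3509*p^4 - 1.2157*p^3 + 15.879*p^2 + 3.521*p - 3.6652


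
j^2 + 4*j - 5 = (j - 1)*(j + 5)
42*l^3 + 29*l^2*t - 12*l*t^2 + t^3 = (-7*l + t)*(-6*l + t)*(l + t)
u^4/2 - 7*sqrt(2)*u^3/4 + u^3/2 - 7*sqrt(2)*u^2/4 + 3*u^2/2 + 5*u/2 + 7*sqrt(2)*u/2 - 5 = (u/2 + 1)*(u - 1)*(u - 5*sqrt(2)/2)*(u - sqrt(2))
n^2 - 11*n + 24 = (n - 8)*(n - 3)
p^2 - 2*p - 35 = (p - 7)*(p + 5)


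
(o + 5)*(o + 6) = o^2 + 11*o + 30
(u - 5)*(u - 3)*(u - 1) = u^3 - 9*u^2 + 23*u - 15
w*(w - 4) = w^2 - 4*w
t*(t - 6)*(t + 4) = t^3 - 2*t^2 - 24*t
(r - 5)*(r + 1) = r^2 - 4*r - 5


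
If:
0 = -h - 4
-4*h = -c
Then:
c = -16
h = -4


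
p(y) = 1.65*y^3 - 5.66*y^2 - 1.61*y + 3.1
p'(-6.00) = 244.51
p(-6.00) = -547.40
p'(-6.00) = 244.51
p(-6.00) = -547.40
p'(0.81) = -7.53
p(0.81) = -1.04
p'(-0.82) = 11.00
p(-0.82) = -0.30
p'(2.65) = 3.15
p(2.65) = -10.21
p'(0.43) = -5.56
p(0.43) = 1.49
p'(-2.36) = 52.67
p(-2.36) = -46.31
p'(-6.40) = 273.59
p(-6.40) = -650.97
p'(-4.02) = 123.89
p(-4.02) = -189.09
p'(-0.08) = -0.67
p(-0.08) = 3.19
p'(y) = 4.95*y^2 - 11.32*y - 1.61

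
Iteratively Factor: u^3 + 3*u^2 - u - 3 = (u + 3)*(u^2 - 1) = (u + 1)*(u + 3)*(u - 1)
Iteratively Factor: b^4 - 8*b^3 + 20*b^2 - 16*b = (b)*(b^3 - 8*b^2 + 20*b - 16) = b*(b - 2)*(b^2 - 6*b + 8) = b*(b - 2)^2*(b - 4)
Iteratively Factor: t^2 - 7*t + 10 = (t - 5)*(t - 2)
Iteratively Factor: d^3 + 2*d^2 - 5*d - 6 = (d + 3)*(d^2 - d - 2) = (d - 2)*(d + 3)*(d + 1)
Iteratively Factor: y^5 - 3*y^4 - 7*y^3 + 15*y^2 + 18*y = (y + 2)*(y^4 - 5*y^3 + 3*y^2 + 9*y) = y*(y + 2)*(y^3 - 5*y^2 + 3*y + 9) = y*(y - 3)*(y + 2)*(y^2 - 2*y - 3) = y*(y - 3)^2*(y + 2)*(y + 1)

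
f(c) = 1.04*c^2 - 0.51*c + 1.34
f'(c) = 2.08*c - 0.51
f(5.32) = 28.06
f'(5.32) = 10.56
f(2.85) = 8.33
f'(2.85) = 5.42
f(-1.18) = 3.39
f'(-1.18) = -2.96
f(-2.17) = 7.34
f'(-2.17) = -5.02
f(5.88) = 34.30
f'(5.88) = 11.72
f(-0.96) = 2.79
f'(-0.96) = -2.51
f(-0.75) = 2.31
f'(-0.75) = -2.07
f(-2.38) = 8.44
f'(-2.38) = -5.46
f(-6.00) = 41.84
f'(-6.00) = -12.99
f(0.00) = 1.34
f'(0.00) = -0.51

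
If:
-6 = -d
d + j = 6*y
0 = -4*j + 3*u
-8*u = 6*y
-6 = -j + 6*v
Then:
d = 6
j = -18/35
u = -24/35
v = -38/35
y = 32/35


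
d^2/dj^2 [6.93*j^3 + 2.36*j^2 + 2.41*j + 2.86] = 41.58*j + 4.72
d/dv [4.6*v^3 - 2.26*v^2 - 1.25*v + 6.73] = 13.8*v^2 - 4.52*v - 1.25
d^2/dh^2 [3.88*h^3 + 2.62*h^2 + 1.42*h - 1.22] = 23.28*h + 5.24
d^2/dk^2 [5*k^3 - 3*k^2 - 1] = 30*k - 6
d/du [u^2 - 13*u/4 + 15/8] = 2*u - 13/4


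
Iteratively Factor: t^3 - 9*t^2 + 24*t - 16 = (t - 4)*(t^2 - 5*t + 4) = (t - 4)^2*(t - 1)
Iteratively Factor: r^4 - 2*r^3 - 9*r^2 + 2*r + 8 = (r - 1)*(r^3 - r^2 - 10*r - 8) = (r - 1)*(r + 1)*(r^2 - 2*r - 8) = (r - 1)*(r + 1)*(r + 2)*(r - 4)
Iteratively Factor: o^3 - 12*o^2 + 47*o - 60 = (o - 4)*(o^2 - 8*o + 15) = (o - 5)*(o - 4)*(o - 3)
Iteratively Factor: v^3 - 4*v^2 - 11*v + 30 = (v - 5)*(v^2 + v - 6) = (v - 5)*(v - 2)*(v + 3)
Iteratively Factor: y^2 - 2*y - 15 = (y + 3)*(y - 5)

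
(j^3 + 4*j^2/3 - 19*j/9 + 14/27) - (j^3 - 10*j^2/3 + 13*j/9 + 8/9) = 14*j^2/3 - 32*j/9 - 10/27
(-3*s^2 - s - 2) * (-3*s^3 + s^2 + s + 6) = 9*s^5 + 2*s^3 - 21*s^2 - 8*s - 12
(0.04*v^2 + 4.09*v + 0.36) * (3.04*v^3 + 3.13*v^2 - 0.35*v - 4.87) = 0.1216*v^5 + 12.5588*v^4 + 13.8821*v^3 - 0.4995*v^2 - 20.0443*v - 1.7532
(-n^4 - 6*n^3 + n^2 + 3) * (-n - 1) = n^5 + 7*n^4 + 5*n^3 - n^2 - 3*n - 3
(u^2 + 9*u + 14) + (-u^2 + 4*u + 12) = 13*u + 26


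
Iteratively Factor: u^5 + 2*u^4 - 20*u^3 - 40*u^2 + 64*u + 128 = (u + 4)*(u^4 - 2*u^3 - 12*u^2 + 8*u + 32) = (u + 2)*(u + 4)*(u^3 - 4*u^2 - 4*u + 16) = (u + 2)^2*(u + 4)*(u^2 - 6*u + 8) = (u - 2)*(u + 2)^2*(u + 4)*(u - 4)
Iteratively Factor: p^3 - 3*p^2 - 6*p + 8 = (p - 1)*(p^2 - 2*p - 8) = (p - 1)*(p + 2)*(p - 4)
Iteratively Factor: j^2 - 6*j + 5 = (j - 1)*(j - 5)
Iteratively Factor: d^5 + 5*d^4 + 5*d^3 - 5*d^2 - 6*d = (d + 2)*(d^4 + 3*d^3 - d^2 - 3*d) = (d - 1)*(d + 2)*(d^3 + 4*d^2 + 3*d) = d*(d - 1)*(d + 2)*(d^2 + 4*d + 3) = d*(d - 1)*(d + 2)*(d + 3)*(d + 1)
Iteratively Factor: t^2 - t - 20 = (t - 5)*(t + 4)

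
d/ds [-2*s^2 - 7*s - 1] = -4*s - 7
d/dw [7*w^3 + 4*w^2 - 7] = w*(21*w + 8)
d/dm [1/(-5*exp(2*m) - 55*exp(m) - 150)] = (2*exp(m) + 11)*exp(m)/(5*(exp(2*m) + 11*exp(m) + 30)^2)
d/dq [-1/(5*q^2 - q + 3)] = (10*q - 1)/(5*q^2 - q + 3)^2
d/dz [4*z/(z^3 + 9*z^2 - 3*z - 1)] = 4*(z^3 + 9*z^2 - 3*z*(z^2 + 6*z - 1) - 3*z - 1)/(z^3 + 9*z^2 - 3*z - 1)^2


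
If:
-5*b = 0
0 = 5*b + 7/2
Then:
No Solution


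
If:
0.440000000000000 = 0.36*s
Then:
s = 1.22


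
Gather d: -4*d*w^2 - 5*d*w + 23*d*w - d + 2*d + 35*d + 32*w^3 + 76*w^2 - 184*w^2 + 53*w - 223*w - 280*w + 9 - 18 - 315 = d*(-4*w^2 + 18*w + 36) + 32*w^3 - 108*w^2 - 450*w - 324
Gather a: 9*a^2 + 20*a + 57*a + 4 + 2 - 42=9*a^2 + 77*a - 36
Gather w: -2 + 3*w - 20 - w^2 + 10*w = -w^2 + 13*w - 22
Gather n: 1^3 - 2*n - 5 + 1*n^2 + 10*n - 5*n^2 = -4*n^2 + 8*n - 4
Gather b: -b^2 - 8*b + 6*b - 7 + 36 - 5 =-b^2 - 2*b + 24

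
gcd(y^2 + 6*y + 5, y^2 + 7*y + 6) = y + 1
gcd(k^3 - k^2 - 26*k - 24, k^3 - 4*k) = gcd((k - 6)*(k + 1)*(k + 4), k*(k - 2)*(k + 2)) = 1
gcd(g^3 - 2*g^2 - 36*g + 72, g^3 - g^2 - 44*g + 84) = g^2 - 8*g + 12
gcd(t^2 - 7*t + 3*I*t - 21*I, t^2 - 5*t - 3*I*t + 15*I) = 1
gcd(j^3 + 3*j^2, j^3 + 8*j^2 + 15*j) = j^2 + 3*j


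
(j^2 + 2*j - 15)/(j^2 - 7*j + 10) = (j^2 + 2*j - 15)/(j^2 - 7*j + 10)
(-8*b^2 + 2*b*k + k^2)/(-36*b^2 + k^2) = (8*b^2 - 2*b*k - k^2)/(36*b^2 - k^2)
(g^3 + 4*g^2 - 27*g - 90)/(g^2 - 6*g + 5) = (g^2 + 9*g + 18)/(g - 1)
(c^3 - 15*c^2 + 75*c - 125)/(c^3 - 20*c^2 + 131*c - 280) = (c^2 - 10*c + 25)/(c^2 - 15*c + 56)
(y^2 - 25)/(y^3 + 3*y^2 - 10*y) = (y - 5)/(y*(y - 2))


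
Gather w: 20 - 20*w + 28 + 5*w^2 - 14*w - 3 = 5*w^2 - 34*w + 45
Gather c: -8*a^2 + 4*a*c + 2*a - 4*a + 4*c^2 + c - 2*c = -8*a^2 - 2*a + 4*c^2 + c*(4*a - 1)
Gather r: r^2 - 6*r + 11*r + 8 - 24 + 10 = r^2 + 5*r - 6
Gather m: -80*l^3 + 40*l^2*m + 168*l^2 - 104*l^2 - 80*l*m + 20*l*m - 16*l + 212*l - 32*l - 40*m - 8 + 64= -80*l^3 + 64*l^2 + 164*l + m*(40*l^2 - 60*l - 40) + 56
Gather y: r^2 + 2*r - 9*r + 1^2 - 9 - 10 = r^2 - 7*r - 18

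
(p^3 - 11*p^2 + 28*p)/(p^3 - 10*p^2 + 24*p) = (p - 7)/(p - 6)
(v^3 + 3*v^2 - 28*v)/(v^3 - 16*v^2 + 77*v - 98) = v*(v^2 + 3*v - 28)/(v^3 - 16*v^2 + 77*v - 98)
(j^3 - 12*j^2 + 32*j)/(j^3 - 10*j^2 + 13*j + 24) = j*(j - 4)/(j^2 - 2*j - 3)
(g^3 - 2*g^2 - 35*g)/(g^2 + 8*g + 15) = g*(g - 7)/(g + 3)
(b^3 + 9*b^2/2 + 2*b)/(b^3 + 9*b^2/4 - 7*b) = 2*(2*b + 1)/(4*b - 7)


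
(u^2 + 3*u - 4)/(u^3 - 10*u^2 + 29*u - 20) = (u + 4)/(u^2 - 9*u + 20)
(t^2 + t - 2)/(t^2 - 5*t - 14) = (t - 1)/(t - 7)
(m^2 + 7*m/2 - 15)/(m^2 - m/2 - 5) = (m + 6)/(m + 2)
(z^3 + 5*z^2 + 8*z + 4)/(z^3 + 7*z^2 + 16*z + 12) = (z + 1)/(z + 3)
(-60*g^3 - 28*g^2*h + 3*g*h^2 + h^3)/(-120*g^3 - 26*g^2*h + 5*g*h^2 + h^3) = (2*g + h)/(4*g + h)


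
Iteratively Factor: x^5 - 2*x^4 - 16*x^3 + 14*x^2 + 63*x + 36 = (x - 3)*(x^4 + x^3 - 13*x^2 - 25*x - 12) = (x - 3)*(x + 3)*(x^3 - 2*x^2 - 7*x - 4) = (x - 4)*(x - 3)*(x + 3)*(x^2 + 2*x + 1) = (x - 4)*(x - 3)*(x + 1)*(x + 3)*(x + 1)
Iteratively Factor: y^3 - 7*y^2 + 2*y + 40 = (y + 2)*(y^2 - 9*y + 20) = (y - 4)*(y + 2)*(y - 5)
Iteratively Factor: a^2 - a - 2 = (a + 1)*(a - 2)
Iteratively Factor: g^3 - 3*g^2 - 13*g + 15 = (g + 3)*(g^2 - 6*g + 5) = (g - 1)*(g + 3)*(g - 5)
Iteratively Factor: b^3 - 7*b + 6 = (b + 3)*(b^2 - 3*b + 2) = (b - 2)*(b + 3)*(b - 1)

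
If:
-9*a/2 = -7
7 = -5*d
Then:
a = 14/9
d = -7/5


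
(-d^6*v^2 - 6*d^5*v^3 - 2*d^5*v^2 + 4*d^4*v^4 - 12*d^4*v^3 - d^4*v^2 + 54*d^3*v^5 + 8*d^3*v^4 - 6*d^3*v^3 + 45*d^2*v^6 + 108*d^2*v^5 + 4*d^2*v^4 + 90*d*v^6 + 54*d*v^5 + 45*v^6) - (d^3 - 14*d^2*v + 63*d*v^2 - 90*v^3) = -d^6*v^2 - 6*d^5*v^3 - 2*d^5*v^2 + 4*d^4*v^4 - 12*d^4*v^3 - d^4*v^2 + 54*d^3*v^5 + 8*d^3*v^4 - 6*d^3*v^3 - d^3 + 45*d^2*v^6 + 108*d^2*v^5 + 4*d^2*v^4 + 14*d^2*v + 90*d*v^6 + 54*d*v^5 - 63*d*v^2 + 45*v^6 + 90*v^3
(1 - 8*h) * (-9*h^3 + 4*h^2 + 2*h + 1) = 72*h^4 - 41*h^3 - 12*h^2 - 6*h + 1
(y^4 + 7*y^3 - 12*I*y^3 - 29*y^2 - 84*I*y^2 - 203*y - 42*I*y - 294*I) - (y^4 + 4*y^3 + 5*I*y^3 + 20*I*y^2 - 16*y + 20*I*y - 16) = 3*y^3 - 17*I*y^3 - 29*y^2 - 104*I*y^2 - 187*y - 62*I*y + 16 - 294*I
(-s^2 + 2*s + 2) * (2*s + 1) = -2*s^3 + 3*s^2 + 6*s + 2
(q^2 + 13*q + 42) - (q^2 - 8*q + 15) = 21*q + 27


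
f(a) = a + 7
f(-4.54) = 2.46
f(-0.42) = 6.58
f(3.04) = 10.04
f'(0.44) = 1.00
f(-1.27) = 5.73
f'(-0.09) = 1.00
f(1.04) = 8.04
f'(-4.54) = 1.00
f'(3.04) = 1.00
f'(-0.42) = 1.00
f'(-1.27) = 1.00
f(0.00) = 7.00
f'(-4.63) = 1.00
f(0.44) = 7.44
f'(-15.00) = 1.00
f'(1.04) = 1.00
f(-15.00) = -8.00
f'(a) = 1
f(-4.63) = 2.37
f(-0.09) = 6.91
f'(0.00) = 1.00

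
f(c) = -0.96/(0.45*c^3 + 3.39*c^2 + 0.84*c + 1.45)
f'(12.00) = 0.00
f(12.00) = -0.00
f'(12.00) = 0.00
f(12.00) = -0.00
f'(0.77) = 0.35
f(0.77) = -0.22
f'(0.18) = 0.69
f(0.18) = -0.56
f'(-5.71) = 0.01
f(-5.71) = -0.04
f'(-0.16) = -0.10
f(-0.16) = -0.69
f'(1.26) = 0.14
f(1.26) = -0.11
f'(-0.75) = -0.52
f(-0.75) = -0.38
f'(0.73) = 0.38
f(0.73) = -0.24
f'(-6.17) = 0.03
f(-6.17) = -0.05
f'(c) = -0.96*(-1.35*c^2 - 6.78*c - 0.84)/(0.45*c^3 + 3.39*c^2 + 0.84*c + 1.45)^2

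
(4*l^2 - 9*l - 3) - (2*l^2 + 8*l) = 2*l^2 - 17*l - 3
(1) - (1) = 0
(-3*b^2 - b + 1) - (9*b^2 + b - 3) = -12*b^2 - 2*b + 4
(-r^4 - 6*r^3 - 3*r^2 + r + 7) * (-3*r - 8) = 3*r^5 + 26*r^4 + 57*r^3 + 21*r^2 - 29*r - 56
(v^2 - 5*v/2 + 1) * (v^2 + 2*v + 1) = v^4 - v^3/2 - 3*v^2 - v/2 + 1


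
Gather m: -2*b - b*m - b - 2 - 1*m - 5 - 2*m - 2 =-3*b + m*(-b - 3) - 9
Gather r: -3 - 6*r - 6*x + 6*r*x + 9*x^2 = r*(6*x - 6) + 9*x^2 - 6*x - 3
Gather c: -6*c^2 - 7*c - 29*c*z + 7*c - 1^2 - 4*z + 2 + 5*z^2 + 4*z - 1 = -6*c^2 - 29*c*z + 5*z^2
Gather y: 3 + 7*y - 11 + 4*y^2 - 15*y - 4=4*y^2 - 8*y - 12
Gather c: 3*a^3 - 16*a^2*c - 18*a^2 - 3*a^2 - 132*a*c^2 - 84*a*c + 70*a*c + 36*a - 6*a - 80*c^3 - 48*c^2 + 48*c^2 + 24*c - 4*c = 3*a^3 - 21*a^2 - 132*a*c^2 + 30*a - 80*c^3 + c*(-16*a^2 - 14*a + 20)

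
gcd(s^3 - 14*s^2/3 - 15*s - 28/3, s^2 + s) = s + 1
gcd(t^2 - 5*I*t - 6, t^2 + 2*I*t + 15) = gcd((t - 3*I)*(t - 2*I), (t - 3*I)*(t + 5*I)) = t - 3*I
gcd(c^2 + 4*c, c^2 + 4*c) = c^2 + 4*c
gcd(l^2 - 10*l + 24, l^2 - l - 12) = l - 4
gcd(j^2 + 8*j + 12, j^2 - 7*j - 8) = 1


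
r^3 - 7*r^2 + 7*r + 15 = (r - 5)*(r - 3)*(r + 1)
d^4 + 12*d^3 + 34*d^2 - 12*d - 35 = (d - 1)*(d + 1)*(d + 5)*(d + 7)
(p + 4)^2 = p^2 + 8*p + 16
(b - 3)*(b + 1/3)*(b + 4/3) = b^3 - 4*b^2/3 - 41*b/9 - 4/3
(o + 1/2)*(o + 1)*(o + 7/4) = o^3 + 13*o^2/4 + 25*o/8 + 7/8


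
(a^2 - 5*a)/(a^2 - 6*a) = (a - 5)/(a - 6)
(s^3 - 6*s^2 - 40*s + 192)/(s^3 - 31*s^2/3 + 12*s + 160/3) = 3*(s + 6)/(3*s + 5)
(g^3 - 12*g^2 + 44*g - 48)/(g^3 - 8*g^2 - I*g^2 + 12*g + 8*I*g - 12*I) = (g - 4)/(g - I)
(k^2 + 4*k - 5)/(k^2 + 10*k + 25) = (k - 1)/(k + 5)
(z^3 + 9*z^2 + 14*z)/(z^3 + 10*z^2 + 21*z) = (z + 2)/(z + 3)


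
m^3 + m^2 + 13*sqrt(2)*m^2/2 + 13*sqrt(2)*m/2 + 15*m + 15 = (m + 1)*(m + 3*sqrt(2)/2)*(m + 5*sqrt(2))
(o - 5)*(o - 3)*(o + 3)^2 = o^4 - 2*o^3 - 24*o^2 + 18*o + 135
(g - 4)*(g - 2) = g^2 - 6*g + 8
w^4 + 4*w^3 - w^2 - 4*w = w*(w - 1)*(w + 1)*(w + 4)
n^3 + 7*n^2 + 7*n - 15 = (n - 1)*(n + 3)*(n + 5)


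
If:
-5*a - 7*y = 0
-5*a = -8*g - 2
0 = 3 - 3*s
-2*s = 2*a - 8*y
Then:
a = -7/27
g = -89/216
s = 1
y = 5/27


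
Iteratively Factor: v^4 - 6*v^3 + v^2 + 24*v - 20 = (v - 2)*(v^3 - 4*v^2 - 7*v + 10) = (v - 2)*(v + 2)*(v^2 - 6*v + 5) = (v - 5)*(v - 2)*(v + 2)*(v - 1)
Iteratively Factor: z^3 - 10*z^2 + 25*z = (z - 5)*(z^2 - 5*z) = z*(z - 5)*(z - 5)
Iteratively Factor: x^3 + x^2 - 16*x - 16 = (x - 4)*(x^2 + 5*x + 4) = (x - 4)*(x + 4)*(x + 1)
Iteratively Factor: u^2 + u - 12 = (u - 3)*(u + 4)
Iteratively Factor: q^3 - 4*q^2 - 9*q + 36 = (q - 3)*(q^2 - q - 12) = (q - 3)*(q + 3)*(q - 4)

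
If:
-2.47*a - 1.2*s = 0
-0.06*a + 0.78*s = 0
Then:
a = 0.00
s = 0.00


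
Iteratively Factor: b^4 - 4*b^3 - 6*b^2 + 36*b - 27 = (b + 3)*(b^3 - 7*b^2 + 15*b - 9) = (b - 3)*(b + 3)*(b^2 - 4*b + 3) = (b - 3)*(b - 1)*(b + 3)*(b - 3)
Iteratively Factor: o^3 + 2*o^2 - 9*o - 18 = (o + 2)*(o^2 - 9) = (o - 3)*(o + 2)*(o + 3)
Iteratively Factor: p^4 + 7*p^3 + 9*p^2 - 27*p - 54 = (p + 3)*(p^3 + 4*p^2 - 3*p - 18) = (p + 3)^2*(p^2 + p - 6) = (p + 3)^3*(p - 2)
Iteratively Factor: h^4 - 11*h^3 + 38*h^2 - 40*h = (h - 2)*(h^3 - 9*h^2 + 20*h) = (h - 4)*(h - 2)*(h^2 - 5*h) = h*(h - 4)*(h - 2)*(h - 5)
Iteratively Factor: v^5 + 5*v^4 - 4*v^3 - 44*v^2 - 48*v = (v + 2)*(v^4 + 3*v^3 - 10*v^2 - 24*v) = v*(v + 2)*(v^3 + 3*v^2 - 10*v - 24) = v*(v - 3)*(v + 2)*(v^2 + 6*v + 8) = v*(v - 3)*(v + 2)^2*(v + 4)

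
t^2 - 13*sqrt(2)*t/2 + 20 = (t - 4*sqrt(2))*(t - 5*sqrt(2)/2)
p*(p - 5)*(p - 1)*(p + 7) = p^4 + p^3 - 37*p^2 + 35*p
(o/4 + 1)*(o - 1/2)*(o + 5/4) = o^3/4 + 19*o^2/16 + 19*o/32 - 5/8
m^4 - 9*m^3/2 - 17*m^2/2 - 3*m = m*(m - 6)*(m + 1/2)*(m + 1)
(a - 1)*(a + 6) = a^2 + 5*a - 6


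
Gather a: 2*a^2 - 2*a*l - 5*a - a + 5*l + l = 2*a^2 + a*(-2*l - 6) + 6*l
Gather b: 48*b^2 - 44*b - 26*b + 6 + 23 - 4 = 48*b^2 - 70*b + 25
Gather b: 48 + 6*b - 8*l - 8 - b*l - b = b*(5 - l) - 8*l + 40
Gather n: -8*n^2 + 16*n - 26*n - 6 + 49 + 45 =-8*n^2 - 10*n + 88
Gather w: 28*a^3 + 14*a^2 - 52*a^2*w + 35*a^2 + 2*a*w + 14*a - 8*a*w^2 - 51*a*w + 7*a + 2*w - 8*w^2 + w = 28*a^3 + 49*a^2 + 21*a + w^2*(-8*a - 8) + w*(-52*a^2 - 49*a + 3)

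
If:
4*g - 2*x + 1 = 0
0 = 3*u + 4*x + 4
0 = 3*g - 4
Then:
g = 4/3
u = -50/9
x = 19/6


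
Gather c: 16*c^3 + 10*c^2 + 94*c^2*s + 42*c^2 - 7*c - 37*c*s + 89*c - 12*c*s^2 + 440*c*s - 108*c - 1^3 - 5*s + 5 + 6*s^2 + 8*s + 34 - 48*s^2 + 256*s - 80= 16*c^3 + c^2*(94*s + 52) + c*(-12*s^2 + 403*s - 26) - 42*s^2 + 259*s - 42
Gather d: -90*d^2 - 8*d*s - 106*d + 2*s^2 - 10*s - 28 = -90*d^2 + d*(-8*s - 106) + 2*s^2 - 10*s - 28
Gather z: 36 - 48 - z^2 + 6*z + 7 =-z^2 + 6*z - 5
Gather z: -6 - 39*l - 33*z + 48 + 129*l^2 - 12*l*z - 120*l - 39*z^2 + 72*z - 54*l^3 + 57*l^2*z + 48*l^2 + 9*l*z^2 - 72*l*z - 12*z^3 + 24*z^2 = -54*l^3 + 177*l^2 - 159*l - 12*z^3 + z^2*(9*l - 15) + z*(57*l^2 - 84*l + 39) + 42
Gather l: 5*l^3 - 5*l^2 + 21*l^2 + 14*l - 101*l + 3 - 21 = 5*l^3 + 16*l^2 - 87*l - 18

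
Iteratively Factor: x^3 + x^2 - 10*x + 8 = (x - 2)*(x^2 + 3*x - 4) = (x - 2)*(x - 1)*(x + 4)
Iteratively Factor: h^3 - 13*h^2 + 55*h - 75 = (h - 5)*(h^2 - 8*h + 15) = (h - 5)^2*(h - 3)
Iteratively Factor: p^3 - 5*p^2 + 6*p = (p - 2)*(p^2 - 3*p) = p*(p - 2)*(p - 3)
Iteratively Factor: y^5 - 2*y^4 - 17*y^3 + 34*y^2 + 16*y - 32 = (y - 2)*(y^4 - 17*y^2 + 16) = (y - 2)*(y + 4)*(y^3 - 4*y^2 - y + 4) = (y - 2)*(y + 1)*(y + 4)*(y^2 - 5*y + 4) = (y - 2)*(y - 1)*(y + 1)*(y + 4)*(y - 4)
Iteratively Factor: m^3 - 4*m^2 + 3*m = (m - 1)*(m^2 - 3*m) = m*(m - 1)*(m - 3)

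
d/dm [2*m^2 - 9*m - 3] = 4*m - 9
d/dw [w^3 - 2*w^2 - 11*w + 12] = 3*w^2 - 4*w - 11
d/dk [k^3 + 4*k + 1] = 3*k^2 + 4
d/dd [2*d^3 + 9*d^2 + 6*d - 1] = 6*d^2 + 18*d + 6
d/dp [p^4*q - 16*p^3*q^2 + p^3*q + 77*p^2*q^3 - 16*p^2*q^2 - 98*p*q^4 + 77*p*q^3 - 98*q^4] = q*(4*p^3 - 48*p^2*q + 3*p^2 + 154*p*q^2 - 32*p*q - 98*q^3 + 77*q^2)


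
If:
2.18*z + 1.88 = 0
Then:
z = -0.86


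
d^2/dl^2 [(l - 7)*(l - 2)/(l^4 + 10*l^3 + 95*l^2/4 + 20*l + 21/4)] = 8*(48*l^8 - 384*l^7 - 8060*l^6 - 21780*l^5 + 77712*l^4 + 376215*l^3 + 545769*l^2 + 337785*l + 77231)/(64*l^12 + 1920*l^11 + 23760*l^10 + 159040*l^9 + 642108*l^8 + 1669560*l^7 + 2906855*l^6 + 3453120*l^5 + 2801067*l^4 + 1522520*l^3 + 528885*l^2 + 105840*l + 9261)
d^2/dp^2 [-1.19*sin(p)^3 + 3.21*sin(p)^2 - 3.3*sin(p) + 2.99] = 4.1925*sin(p) - 2.6775*sin(3*p) + 6.42*cos(2*p)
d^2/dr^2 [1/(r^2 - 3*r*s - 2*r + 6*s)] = 2*(-r^2 + 3*r*s + 2*r - 6*s + (-2*r + 3*s + 2)^2)/(r^2 - 3*r*s - 2*r + 6*s)^3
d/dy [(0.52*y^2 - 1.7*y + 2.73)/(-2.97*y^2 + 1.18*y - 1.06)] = (-4.4354*y^2 + 15.1138*y - 1.4194)/(8.8209*y^4 - 7.0092*y^3 + 7.6888*y^2 - 2.5016*y + 1.1236)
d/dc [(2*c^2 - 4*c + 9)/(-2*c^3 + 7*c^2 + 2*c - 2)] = 2*(2*c^4 - 8*c^3 + 43*c^2 - 67*c - 5)/(4*c^6 - 28*c^5 + 41*c^4 + 36*c^3 - 24*c^2 - 8*c + 4)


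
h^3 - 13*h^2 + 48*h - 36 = (h - 6)^2*(h - 1)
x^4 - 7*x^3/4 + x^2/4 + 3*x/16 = x*(x - 3/2)*(x - 1/2)*(x + 1/4)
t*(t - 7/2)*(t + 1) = t^3 - 5*t^2/2 - 7*t/2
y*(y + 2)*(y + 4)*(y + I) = y^4 + 6*y^3 + I*y^3 + 8*y^2 + 6*I*y^2 + 8*I*y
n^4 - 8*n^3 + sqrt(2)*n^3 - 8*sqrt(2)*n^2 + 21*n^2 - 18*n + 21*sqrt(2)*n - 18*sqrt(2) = (n - 3)^2*(n - 2)*(n + sqrt(2))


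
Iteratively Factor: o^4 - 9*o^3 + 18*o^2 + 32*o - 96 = (o - 4)*(o^3 - 5*o^2 - 2*o + 24) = (o - 4)*(o + 2)*(o^2 - 7*o + 12) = (o - 4)*(o - 3)*(o + 2)*(o - 4)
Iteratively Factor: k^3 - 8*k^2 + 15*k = (k)*(k^2 - 8*k + 15) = k*(k - 5)*(k - 3)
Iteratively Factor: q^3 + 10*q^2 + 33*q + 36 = (q + 3)*(q^2 + 7*q + 12) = (q + 3)*(q + 4)*(q + 3)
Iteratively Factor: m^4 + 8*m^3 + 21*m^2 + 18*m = (m + 2)*(m^3 + 6*m^2 + 9*m) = (m + 2)*(m + 3)*(m^2 + 3*m) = m*(m + 2)*(m + 3)*(m + 3)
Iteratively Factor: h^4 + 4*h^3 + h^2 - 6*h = (h + 3)*(h^3 + h^2 - 2*h) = (h - 1)*(h + 3)*(h^2 + 2*h) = h*(h - 1)*(h + 3)*(h + 2)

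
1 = 1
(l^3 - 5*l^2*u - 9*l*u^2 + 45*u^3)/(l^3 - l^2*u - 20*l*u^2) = (l^2 - 9*u^2)/(l*(l + 4*u))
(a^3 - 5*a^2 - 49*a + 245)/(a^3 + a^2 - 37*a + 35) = (a - 7)/(a - 1)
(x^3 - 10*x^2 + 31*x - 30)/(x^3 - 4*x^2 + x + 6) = (x - 5)/(x + 1)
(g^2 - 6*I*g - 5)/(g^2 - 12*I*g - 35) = (g - I)/(g - 7*I)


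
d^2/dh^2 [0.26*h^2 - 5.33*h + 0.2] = 0.520000000000000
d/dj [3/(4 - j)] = 3/(j - 4)^2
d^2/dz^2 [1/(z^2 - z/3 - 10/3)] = 6*(9*z^2 - 3*z - (6*z - 1)^2 - 30)/(-3*z^2 + z + 10)^3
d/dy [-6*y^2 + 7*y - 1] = 7 - 12*y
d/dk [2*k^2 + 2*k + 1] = 4*k + 2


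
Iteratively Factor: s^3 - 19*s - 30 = (s - 5)*(s^2 + 5*s + 6) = (s - 5)*(s + 3)*(s + 2)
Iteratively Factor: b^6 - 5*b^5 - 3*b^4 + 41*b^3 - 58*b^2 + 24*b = (b - 1)*(b^5 - 4*b^4 - 7*b^3 + 34*b^2 - 24*b) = (b - 1)^2*(b^4 - 3*b^3 - 10*b^2 + 24*b) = (b - 4)*(b - 1)^2*(b^3 + b^2 - 6*b) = (b - 4)*(b - 1)^2*(b + 3)*(b^2 - 2*b) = b*(b - 4)*(b - 1)^2*(b + 3)*(b - 2)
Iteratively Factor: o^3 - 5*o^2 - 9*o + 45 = (o - 3)*(o^2 - 2*o - 15) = (o - 3)*(o + 3)*(o - 5)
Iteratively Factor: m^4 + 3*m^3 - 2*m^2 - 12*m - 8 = (m + 2)*(m^3 + m^2 - 4*m - 4) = (m + 2)^2*(m^2 - m - 2) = (m + 1)*(m + 2)^2*(m - 2)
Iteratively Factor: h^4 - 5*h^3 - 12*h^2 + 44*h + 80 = (h + 2)*(h^3 - 7*h^2 + 2*h + 40) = (h - 5)*(h + 2)*(h^2 - 2*h - 8) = (h - 5)*(h + 2)^2*(h - 4)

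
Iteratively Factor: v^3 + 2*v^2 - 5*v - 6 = (v + 3)*(v^2 - v - 2) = (v - 2)*(v + 3)*(v + 1)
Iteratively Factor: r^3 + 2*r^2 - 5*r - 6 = (r + 3)*(r^2 - r - 2) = (r + 1)*(r + 3)*(r - 2)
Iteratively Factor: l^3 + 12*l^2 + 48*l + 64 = (l + 4)*(l^2 + 8*l + 16) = (l + 4)^2*(l + 4)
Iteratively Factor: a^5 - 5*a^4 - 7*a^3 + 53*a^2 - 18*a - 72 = (a - 2)*(a^4 - 3*a^3 - 13*a^2 + 27*a + 36) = (a - 2)*(a + 1)*(a^3 - 4*a^2 - 9*a + 36) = (a - 2)*(a + 1)*(a + 3)*(a^2 - 7*a + 12) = (a - 3)*(a - 2)*(a + 1)*(a + 3)*(a - 4)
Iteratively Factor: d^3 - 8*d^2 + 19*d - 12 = (d - 4)*(d^2 - 4*d + 3) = (d - 4)*(d - 1)*(d - 3)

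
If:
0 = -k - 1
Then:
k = -1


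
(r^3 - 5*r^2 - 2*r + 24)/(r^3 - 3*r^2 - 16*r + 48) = (r + 2)/(r + 4)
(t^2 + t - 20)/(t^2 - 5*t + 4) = (t + 5)/(t - 1)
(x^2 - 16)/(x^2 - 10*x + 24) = (x + 4)/(x - 6)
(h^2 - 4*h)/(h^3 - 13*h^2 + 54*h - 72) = h/(h^2 - 9*h + 18)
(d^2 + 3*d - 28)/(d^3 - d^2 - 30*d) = (-d^2 - 3*d + 28)/(d*(-d^2 + d + 30))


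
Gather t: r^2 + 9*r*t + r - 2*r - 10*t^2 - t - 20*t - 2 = r^2 - r - 10*t^2 + t*(9*r - 21) - 2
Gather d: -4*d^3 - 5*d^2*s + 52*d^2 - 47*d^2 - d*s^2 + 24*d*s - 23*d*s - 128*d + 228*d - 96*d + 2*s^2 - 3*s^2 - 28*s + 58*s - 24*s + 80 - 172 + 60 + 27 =-4*d^3 + d^2*(5 - 5*s) + d*(-s^2 + s + 4) - s^2 + 6*s - 5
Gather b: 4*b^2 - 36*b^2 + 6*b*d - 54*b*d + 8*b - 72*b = -32*b^2 + b*(-48*d - 64)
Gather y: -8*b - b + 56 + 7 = 63 - 9*b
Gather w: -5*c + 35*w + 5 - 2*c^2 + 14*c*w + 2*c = -2*c^2 - 3*c + w*(14*c + 35) + 5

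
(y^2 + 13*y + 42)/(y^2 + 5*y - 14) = (y + 6)/(y - 2)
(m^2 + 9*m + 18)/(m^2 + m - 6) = (m + 6)/(m - 2)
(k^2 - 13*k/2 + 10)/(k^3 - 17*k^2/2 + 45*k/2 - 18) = (2*k - 5)/(2*k^2 - 9*k + 9)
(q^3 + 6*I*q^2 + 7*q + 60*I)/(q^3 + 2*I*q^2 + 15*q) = (q + 4*I)/q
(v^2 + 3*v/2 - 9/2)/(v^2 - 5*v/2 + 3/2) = (v + 3)/(v - 1)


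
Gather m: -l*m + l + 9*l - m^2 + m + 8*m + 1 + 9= 10*l - m^2 + m*(9 - l) + 10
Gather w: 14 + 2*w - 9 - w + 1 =w + 6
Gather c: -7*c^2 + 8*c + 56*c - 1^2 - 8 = -7*c^2 + 64*c - 9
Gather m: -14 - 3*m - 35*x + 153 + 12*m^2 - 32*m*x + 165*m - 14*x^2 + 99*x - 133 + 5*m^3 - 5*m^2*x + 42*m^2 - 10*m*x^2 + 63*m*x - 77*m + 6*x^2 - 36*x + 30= 5*m^3 + m^2*(54 - 5*x) + m*(-10*x^2 + 31*x + 85) - 8*x^2 + 28*x + 36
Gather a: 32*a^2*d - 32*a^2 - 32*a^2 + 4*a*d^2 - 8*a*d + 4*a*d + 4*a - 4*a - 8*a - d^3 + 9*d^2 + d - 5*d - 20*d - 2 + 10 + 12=a^2*(32*d - 64) + a*(4*d^2 - 4*d - 8) - d^3 + 9*d^2 - 24*d + 20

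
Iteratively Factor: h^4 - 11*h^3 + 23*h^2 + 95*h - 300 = (h - 4)*(h^3 - 7*h^2 - 5*h + 75) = (h - 5)*(h - 4)*(h^2 - 2*h - 15) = (h - 5)*(h - 4)*(h + 3)*(h - 5)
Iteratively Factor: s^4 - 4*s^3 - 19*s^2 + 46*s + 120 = (s - 4)*(s^3 - 19*s - 30) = (s - 5)*(s - 4)*(s^2 + 5*s + 6) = (s - 5)*(s - 4)*(s + 3)*(s + 2)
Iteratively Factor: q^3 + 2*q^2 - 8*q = (q + 4)*(q^2 - 2*q) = (q - 2)*(q + 4)*(q)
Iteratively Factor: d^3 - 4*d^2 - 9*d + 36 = (d - 3)*(d^2 - d - 12) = (d - 3)*(d + 3)*(d - 4)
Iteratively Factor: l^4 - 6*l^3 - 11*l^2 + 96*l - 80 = (l - 4)*(l^3 - 2*l^2 - 19*l + 20) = (l - 4)*(l + 4)*(l^2 - 6*l + 5) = (l - 4)*(l - 1)*(l + 4)*(l - 5)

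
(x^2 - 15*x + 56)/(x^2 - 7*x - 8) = (x - 7)/(x + 1)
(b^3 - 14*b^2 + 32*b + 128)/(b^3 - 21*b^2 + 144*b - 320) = (b + 2)/(b - 5)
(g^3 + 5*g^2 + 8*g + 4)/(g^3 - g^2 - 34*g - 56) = (g^2 + 3*g + 2)/(g^2 - 3*g - 28)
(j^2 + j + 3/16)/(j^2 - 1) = (j^2 + j + 3/16)/(j^2 - 1)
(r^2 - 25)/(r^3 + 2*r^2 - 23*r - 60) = (r + 5)/(r^2 + 7*r + 12)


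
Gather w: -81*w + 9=9 - 81*w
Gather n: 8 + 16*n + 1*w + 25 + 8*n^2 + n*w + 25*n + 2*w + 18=8*n^2 + n*(w + 41) + 3*w + 51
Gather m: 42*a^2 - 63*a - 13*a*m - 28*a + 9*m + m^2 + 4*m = 42*a^2 - 91*a + m^2 + m*(13 - 13*a)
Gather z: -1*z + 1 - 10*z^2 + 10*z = -10*z^2 + 9*z + 1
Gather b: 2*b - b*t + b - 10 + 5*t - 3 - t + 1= b*(3 - t) + 4*t - 12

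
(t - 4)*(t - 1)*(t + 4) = t^3 - t^2 - 16*t + 16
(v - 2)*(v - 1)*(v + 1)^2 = v^4 - v^3 - 3*v^2 + v + 2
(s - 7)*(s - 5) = s^2 - 12*s + 35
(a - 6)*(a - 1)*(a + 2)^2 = a^4 - 3*a^3 - 18*a^2 - 4*a + 24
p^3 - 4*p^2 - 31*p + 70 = (p - 7)*(p - 2)*(p + 5)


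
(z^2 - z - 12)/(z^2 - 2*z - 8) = (z + 3)/(z + 2)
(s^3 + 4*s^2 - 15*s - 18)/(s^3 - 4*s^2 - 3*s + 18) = (s^2 + 7*s + 6)/(s^2 - s - 6)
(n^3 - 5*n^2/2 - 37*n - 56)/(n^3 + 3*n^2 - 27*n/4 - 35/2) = 2*(n - 8)/(2*n - 5)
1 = 1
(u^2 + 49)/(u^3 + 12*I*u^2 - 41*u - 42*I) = (u - 7*I)/(u^2 + 5*I*u - 6)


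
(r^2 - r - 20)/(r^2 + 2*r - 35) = (r + 4)/(r + 7)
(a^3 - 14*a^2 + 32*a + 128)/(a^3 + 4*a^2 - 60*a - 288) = (a^2 - 6*a - 16)/(a^2 + 12*a + 36)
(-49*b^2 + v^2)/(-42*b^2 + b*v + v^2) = (-7*b + v)/(-6*b + v)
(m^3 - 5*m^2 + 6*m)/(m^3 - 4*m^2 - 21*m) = (-m^2 + 5*m - 6)/(-m^2 + 4*m + 21)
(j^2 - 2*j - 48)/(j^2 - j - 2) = (-j^2 + 2*j + 48)/(-j^2 + j + 2)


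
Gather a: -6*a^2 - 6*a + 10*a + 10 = -6*a^2 + 4*a + 10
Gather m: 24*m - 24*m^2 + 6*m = -24*m^2 + 30*m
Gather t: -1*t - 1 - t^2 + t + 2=1 - t^2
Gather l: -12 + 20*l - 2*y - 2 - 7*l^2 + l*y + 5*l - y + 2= -7*l^2 + l*(y + 25) - 3*y - 12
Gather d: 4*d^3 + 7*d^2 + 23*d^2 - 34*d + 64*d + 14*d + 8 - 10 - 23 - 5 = 4*d^3 + 30*d^2 + 44*d - 30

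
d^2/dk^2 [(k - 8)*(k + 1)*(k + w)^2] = 12*k^2 + 12*k*w - 42*k + 2*w^2 - 28*w - 16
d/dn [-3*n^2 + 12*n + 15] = 12 - 6*n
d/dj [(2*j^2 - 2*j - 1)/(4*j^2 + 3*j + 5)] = 7*(2*j^2 + 4*j - 1)/(16*j^4 + 24*j^3 + 49*j^2 + 30*j + 25)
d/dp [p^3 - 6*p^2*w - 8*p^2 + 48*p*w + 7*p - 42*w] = 3*p^2 - 12*p*w - 16*p + 48*w + 7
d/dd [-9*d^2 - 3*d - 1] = -18*d - 3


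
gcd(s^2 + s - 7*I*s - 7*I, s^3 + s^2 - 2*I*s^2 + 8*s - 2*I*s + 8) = s + 1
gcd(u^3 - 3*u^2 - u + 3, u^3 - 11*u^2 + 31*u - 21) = u^2 - 4*u + 3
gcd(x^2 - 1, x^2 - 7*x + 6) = x - 1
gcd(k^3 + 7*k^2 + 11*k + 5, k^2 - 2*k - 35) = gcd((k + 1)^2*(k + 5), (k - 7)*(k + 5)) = k + 5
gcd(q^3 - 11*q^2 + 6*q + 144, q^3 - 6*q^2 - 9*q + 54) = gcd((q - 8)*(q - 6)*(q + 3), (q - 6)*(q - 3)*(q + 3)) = q^2 - 3*q - 18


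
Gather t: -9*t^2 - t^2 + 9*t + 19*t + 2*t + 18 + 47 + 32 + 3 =-10*t^2 + 30*t + 100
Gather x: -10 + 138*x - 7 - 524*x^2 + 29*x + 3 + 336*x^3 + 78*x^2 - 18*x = 336*x^3 - 446*x^2 + 149*x - 14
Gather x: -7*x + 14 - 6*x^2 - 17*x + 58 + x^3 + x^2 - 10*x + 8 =x^3 - 5*x^2 - 34*x + 80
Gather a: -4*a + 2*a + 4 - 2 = 2 - 2*a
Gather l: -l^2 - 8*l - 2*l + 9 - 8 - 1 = -l^2 - 10*l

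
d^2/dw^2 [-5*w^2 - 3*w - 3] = -10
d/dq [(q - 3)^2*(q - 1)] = (q - 3)*(3*q - 5)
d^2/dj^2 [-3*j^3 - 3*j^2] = -18*j - 6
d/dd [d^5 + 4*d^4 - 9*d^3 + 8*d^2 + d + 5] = 5*d^4 + 16*d^3 - 27*d^2 + 16*d + 1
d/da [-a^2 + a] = 1 - 2*a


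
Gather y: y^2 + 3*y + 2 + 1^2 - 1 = y^2 + 3*y + 2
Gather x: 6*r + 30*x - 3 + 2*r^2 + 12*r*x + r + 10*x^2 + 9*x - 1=2*r^2 + 7*r + 10*x^2 + x*(12*r + 39) - 4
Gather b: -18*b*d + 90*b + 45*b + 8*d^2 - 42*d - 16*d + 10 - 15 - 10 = b*(135 - 18*d) + 8*d^2 - 58*d - 15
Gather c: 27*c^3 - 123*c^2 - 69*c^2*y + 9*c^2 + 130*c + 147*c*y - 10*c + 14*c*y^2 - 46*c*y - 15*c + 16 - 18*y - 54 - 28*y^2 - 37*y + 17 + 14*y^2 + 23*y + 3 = 27*c^3 + c^2*(-69*y - 114) + c*(14*y^2 + 101*y + 105) - 14*y^2 - 32*y - 18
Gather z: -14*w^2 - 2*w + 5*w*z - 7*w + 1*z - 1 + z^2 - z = -14*w^2 + 5*w*z - 9*w + z^2 - 1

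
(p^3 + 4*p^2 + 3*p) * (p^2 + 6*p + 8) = p^5 + 10*p^4 + 35*p^3 + 50*p^2 + 24*p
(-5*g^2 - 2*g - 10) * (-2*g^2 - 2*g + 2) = 10*g^4 + 14*g^3 + 14*g^2 + 16*g - 20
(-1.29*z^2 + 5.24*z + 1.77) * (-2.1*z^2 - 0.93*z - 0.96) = 2.709*z^4 - 9.8043*z^3 - 7.3518*z^2 - 6.6765*z - 1.6992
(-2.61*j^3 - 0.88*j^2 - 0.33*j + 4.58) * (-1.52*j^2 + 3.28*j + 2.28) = 3.9672*j^5 - 7.2232*j^4 - 8.3356*j^3 - 10.0504*j^2 + 14.27*j + 10.4424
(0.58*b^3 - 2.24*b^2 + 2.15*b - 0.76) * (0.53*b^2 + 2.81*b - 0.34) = 0.3074*b^5 + 0.4426*b^4 - 5.3521*b^3 + 6.4003*b^2 - 2.8666*b + 0.2584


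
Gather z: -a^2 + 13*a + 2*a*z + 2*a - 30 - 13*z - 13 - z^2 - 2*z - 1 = -a^2 + 15*a - z^2 + z*(2*a - 15) - 44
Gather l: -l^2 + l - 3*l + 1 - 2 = -l^2 - 2*l - 1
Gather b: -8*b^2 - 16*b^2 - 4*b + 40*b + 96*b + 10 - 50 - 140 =-24*b^2 + 132*b - 180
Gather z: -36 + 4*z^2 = 4*z^2 - 36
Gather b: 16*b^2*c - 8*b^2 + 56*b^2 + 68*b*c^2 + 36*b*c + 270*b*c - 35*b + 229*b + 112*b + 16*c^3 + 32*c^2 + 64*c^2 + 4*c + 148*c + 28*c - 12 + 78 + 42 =b^2*(16*c + 48) + b*(68*c^2 + 306*c + 306) + 16*c^3 + 96*c^2 + 180*c + 108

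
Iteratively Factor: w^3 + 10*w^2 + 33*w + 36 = (w + 4)*(w^2 + 6*w + 9) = (w + 3)*(w + 4)*(w + 3)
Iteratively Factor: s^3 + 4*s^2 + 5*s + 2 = (s + 1)*(s^2 + 3*s + 2) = (s + 1)^2*(s + 2)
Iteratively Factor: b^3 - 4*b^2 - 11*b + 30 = (b + 3)*(b^2 - 7*b + 10) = (b - 2)*(b + 3)*(b - 5)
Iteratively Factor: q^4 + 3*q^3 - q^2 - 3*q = (q + 1)*(q^3 + 2*q^2 - 3*q) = (q + 1)*(q + 3)*(q^2 - q) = (q - 1)*(q + 1)*(q + 3)*(q)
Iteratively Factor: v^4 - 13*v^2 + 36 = (v + 2)*(v^3 - 2*v^2 - 9*v + 18) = (v - 2)*(v + 2)*(v^2 - 9) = (v - 3)*(v - 2)*(v + 2)*(v + 3)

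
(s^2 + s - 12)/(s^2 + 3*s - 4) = (s - 3)/(s - 1)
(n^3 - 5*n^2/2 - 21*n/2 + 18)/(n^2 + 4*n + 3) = (n^2 - 11*n/2 + 6)/(n + 1)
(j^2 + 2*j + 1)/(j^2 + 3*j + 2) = (j + 1)/(j + 2)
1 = 1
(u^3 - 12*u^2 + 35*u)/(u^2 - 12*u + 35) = u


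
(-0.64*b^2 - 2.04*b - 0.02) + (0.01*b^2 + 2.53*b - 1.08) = -0.63*b^2 + 0.49*b - 1.1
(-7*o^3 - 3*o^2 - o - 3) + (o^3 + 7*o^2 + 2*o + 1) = -6*o^3 + 4*o^2 + o - 2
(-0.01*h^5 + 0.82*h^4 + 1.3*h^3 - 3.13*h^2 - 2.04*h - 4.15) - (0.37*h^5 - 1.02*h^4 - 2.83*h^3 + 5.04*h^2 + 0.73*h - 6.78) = -0.38*h^5 + 1.84*h^4 + 4.13*h^3 - 8.17*h^2 - 2.77*h + 2.63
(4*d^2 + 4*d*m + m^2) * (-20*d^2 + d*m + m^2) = -80*d^4 - 76*d^3*m - 12*d^2*m^2 + 5*d*m^3 + m^4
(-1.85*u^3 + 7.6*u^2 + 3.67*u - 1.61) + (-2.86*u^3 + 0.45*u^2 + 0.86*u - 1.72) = -4.71*u^3 + 8.05*u^2 + 4.53*u - 3.33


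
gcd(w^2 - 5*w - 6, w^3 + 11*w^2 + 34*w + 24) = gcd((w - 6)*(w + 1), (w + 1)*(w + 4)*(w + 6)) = w + 1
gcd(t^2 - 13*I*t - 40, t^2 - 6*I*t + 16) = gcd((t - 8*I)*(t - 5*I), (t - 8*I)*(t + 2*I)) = t - 8*I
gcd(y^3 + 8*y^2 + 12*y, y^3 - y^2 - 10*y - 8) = y + 2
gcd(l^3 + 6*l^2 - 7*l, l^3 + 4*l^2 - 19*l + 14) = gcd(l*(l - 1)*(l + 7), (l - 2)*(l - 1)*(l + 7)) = l^2 + 6*l - 7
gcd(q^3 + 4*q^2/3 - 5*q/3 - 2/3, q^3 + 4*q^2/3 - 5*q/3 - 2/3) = q^3 + 4*q^2/3 - 5*q/3 - 2/3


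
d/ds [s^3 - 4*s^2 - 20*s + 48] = 3*s^2 - 8*s - 20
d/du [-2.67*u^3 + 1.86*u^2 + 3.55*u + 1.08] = -8.01*u^2 + 3.72*u + 3.55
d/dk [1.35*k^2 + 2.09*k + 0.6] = 2.7*k + 2.09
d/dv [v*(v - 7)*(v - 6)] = 3*v^2 - 26*v + 42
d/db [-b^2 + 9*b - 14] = 9 - 2*b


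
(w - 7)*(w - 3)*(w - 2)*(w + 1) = w^4 - 11*w^3 + 29*w^2 - w - 42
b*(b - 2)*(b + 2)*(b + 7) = b^4 + 7*b^3 - 4*b^2 - 28*b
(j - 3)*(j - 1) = j^2 - 4*j + 3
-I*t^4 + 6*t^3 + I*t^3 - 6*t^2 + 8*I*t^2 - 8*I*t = t*(t + 2*I)*(t + 4*I)*(-I*t + I)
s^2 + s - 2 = (s - 1)*(s + 2)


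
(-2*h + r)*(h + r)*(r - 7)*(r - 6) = -2*h^2*r^2 + 26*h^2*r - 84*h^2 - h*r^3 + 13*h*r^2 - 42*h*r + r^4 - 13*r^3 + 42*r^2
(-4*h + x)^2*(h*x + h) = 16*h^3*x + 16*h^3 - 8*h^2*x^2 - 8*h^2*x + h*x^3 + h*x^2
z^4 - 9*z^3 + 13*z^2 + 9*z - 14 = (z - 7)*(z - 2)*(z - 1)*(z + 1)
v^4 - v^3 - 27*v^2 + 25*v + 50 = (v - 5)*(v - 2)*(v + 1)*(v + 5)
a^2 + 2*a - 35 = (a - 5)*(a + 7)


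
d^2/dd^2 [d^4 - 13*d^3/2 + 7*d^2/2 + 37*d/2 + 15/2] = 12*d^2 - 39*d + 7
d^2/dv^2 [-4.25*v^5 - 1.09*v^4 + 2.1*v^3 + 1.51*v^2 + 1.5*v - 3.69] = -85.0*v^3 - 13.08*v^2 + 12.6*v + 3.02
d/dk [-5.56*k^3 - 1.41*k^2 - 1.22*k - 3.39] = -16.68*k^2 - 2.82*k - 1.22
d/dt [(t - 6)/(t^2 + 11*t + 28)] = (t^2 + 11*t - (t - 6)*(2*t + 11) + 28)/(t^2 + 11*t + 28)^2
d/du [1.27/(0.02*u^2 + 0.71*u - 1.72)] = (-0.0508*u - 0.9017)/(0.02*u^2 + 0.71*u - 1.72)^2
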